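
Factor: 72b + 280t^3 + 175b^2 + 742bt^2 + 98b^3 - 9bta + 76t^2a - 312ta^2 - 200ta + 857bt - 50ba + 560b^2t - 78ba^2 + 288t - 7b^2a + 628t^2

Group: b(98b^2 + 168bt - 7ba + 175b + 70t^2 + 19ta + 157t - 78a^2 - 50a + 72) + 4t(98b^2 + 168bt - 7ba + 175b + 70t^2 + 19ta + 157t - 78a^2 - 50a + 72); both groups contain (98b^2 + 168bt - 7ba + 175b + 70t^2 + 19ta + 157t - 78a^2 - 50a + 72), so (b + 4t) is a factor with cofactor 98b^2 + 168bt - 7ba + 175b + 70t^2 + 19ta + 157t - 78a^2 - 50a + 72.
The cofactor groups again: 98b^2 + 168bt - 7ba + 175b + 70t^2 + 19ta + 157t - 78a^2 - 50a + 72 = 14b(7b + 5t + 6a + 8) + (14t - 13a + 9)(7b + 5t + 6a + 8); both groups contain (7b + 5t + 6a + 8), giving (14b + 14t - 13a + 9)(7b + 5t + 6a + 8).

(14b + 14t - 13a + 9)(7b + 5t + 6a + 8)(b + 4t)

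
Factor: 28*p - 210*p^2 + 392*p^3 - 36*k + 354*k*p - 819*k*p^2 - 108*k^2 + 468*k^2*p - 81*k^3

Group: 3*k*(-27*k^2 + 84*k*p - 18*k - 49*p^2 + 14*p) + (-8*p + 2)*(-27*k^2 + 84*k*p - 18*k - 49*p^2 + 14*p); both groups contain (-27*k^2 + 84*k*p - 18*k - 49*p^2 + 14*p), so (3*k - 8*p + 2) is a factor with cofactor -27*k^2 + 84*k*p - 18*k - 49*p^2 + 14*p.
The cofactor groups again: -27*k^2 + 84*k*p - 18*k - 49*p^2 + 14*p = -3*k*(9*k - 7*p) + (7*p - 2)*(9*k - 7*p); both groups contain (9*k - 7*p), giving -(3*k - 7*p + 2)*(9*k - 7*p).

-(3*k - 7*p + 2)*(3*k - 8*p + 2)*(9*k - 7*p)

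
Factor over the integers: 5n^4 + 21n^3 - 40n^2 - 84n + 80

(5n - 4)(n + 2)(n + 5)(n - 2)

By the rational root theorem, n = -2 is a root, so (n + 2) divides it; the quotient is 5n^3 + 11n^2 - 62n + 40.
Then n = 2 is a root, so (n - 2) divides it; the quotient is 5n^2 + 21n - 20.
The remaining quadratic factors as (5n - 4)(n + 5).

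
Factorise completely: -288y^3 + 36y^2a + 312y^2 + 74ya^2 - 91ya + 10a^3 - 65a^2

Group: 12y(-24y^2 + 7ya + 5a^2) + (2a - 13)(-24y^2 + 7ya + 5a^2); both groups contain (-24y^2 + 7ya + 5a^2), so (12y + 2a - 13) is a factor with cofactor -24y^2 + 7ya + 5a^2.
The cofactor groups again: -24y^2 + 7ya + 5a^2 = -8y(3y + a) + 5a(3y + a); both groups contain (3y + a), giving -(8y - 5a)(3y + a).

-(8y - 5a)(12y + 2a - 13)(3y + a)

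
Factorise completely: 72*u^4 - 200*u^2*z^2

Factor out 8*u^2, leaving 9*u^2 - 25*z^2, which is a difference of two squares.

8*u^2*(3*u + 5*z)*(3*u - 5*z)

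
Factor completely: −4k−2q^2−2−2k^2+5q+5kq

Group: −2k(k−2q+1) + (q−2)(k−2q+1); both groups contain (k−2q+1).

−(2k−q+2)(k−2q+1)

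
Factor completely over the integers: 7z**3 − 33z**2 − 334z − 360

(7z + 9)(z + 4)(z − 10)

By the rational root theorem, z = −9/7 is a root, so (7z + 9) divides it; the quotient is z**2 − 6z − 40.
The remaining quadratic factors as (z + 4)(z − 10).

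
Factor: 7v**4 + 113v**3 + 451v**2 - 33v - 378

(7v - 6)(v + 1)(v + 7)(v + 9)

Among the possible rational roots, v = -1 is a root, so (v + 1) divides it; the quotient is 7v**3 + 106v**2 + 345v - 378.
Continuing, v = -9 is a root, so (v + 9) is a factor; dividing leaves 7v**2 + 43v - 42.
The remaining quadratic factors as (v + 7)(7v - 6).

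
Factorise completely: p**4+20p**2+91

Substitute u = p**2 to get a quadratic in u, then factor.
p**2+13 is irreducible over ℤ (always positive, so no real roots).
p**2+7 is irreducible over ℤ (always positive, so no real roots).

(p**2+13)(p**2+7)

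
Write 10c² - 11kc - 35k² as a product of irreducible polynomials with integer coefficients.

-(5k - 2c)(7k + 5c)

Group: -5k(7k + 5c) + 2c(7k + 5c); both groups contain (7k + 5c).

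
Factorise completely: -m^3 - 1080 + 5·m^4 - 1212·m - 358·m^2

Testing divisors of the constant over divisors of the leading coefficient, m = -6 is a root, so (m + 6) divides it; the quotient is 5·m^3 - 31·m^2 - 172·m - 180.
Then m = 10 is a root, so (m - 10) is a factor; dividing leaves 5·m^2 + 19·m + 18.
The remaining quadratic factors as (m + 2)(5·m + 9).

(5·m + 9)·(m + 2)·(m + 6)·(m - 10)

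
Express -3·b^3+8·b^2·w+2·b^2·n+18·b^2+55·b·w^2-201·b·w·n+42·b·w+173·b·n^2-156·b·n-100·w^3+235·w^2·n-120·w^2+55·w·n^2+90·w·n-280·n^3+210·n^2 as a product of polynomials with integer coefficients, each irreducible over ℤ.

-(3·b-5·w-5·n)·(b-5·w+8·n-6)·(b+4·w-7·n)

Group: b·(-3·b^2+20·b·w-19·b·n+18·b-25·w^2+15·w·n-30·w+40·n^2-30·n) + (4·w-7·n)·(-3·b^2+20·b·w-19·b·n+18·b-25·w^2+15·w·n-30·w+40·n^2-30·n); both groups contain (-3·b^2+20·b·w-19·b·n+18·b-25·w^2+15·w·n-30·w+40·n^2-30·n), so (b+4·w-7·n) is a factor with cofactor -3·b^2+20·b·w-19·b·n+18·b-25·w^2+15·w·n-30·w+40·n^2-30·n.
The cofactor groups again: -3·b^2+20·b·w-19·b·n+18·b-25·w^2+15·w·n-30·w+40·n^2-30·n = -3·b·(b-5·w+8·n-6) + (5·w+5·n)·(b-5·w+8·n-6); both groups contain (b-5·w+8·n-6), giving -(3·b-5·w-5·n)·(b-5·w+8·n-6).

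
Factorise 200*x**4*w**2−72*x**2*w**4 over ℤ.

8*w**2*x**2*(5*x−3*w)*(5*x+3*w)

Pull out the common factor 8*x**2*w**2; 25*x**2−9*w**2 is a difference of squares.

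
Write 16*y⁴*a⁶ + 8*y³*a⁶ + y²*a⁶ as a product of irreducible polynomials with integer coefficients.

Pull out the common factor y²*a⁶, leaving 16*y² + 8*y + 1.
Recognize a perfect-square trinomial with the parts 1 and 4*y.

a⁶*y²*(4*y + 1)²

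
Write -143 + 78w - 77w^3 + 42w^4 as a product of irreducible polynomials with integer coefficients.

Group as (42w^4 + 78w) + (-77w^3 - 143) = 6w(7w^3 + 13) - 11(7w^3 + 13).
Both groups share the factor (7w^3 + 13).

(6w - 11)(7w^3 + 13)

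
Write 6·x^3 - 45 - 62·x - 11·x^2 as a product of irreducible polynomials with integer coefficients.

Trying the rational-root candidates, x = -5/3 is a root, so (3·x + 5) is a factor; dividing leaves 2·x^2 - 7·x - 9.
The remaining quadratic factors as (2·x - 9)(x + 1).

(2·x - 9)·(3·x + 5)·(x + 1)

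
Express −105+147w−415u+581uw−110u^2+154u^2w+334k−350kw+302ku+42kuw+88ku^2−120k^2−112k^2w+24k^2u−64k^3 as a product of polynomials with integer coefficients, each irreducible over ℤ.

−(2k+2u+7)(4k+7w−5)(8k−11u−3)

Group: 8k(−8k^2−8ku−14kw−18k−14uw+10u−49w+35) + (−11u−3)(−8k^2−8ku−14kw−18k−14uw+10u−49w+35); both groups contain (−8k^2−8ku−14kw−18k−14uw+10u−49w+35), so (8k−11u−3) is a factor with cofactor −8k^2−8ku−14kw−18k−14uw+10u−49w+35.
The cofactor groups again: −8k^2−8ku−14kw−18k−14uw+10u−49w+35 = −2k(4k+7w−5) + (−2u−7)(4k+7w−5); both groups contain (4k+7w−5), giving −(2k+2u+7)(4k+7w−5).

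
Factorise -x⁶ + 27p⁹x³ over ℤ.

Pull out the common factor x³, leaving 27p⁹ - x³.
Recognize a difference of cubes with the parts 3p³ and x.

x³(3p³ - x)(9p⁶ + 3p³x + x²)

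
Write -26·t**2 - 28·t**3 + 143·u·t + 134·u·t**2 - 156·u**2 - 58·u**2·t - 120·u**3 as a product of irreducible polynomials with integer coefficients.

-(3·u - 2·t)·(4·u - t)·(10·u + 14·t + 13)

Group: 3·u·(-40·u**2 - 46·u·t - 52·u + 14·t**2 + 13·t) - 2·t·(-40·u**2 - 46·u·t - 52·u + 14·t**2 + 13·t); both groups contain (-40·u**2 - 46·u·t - 52·u + 14·t**2 + 13·t), so (3·u - 2·t) is a factor with cofactor -40·u**2 - 46·u·t - 52·u + 14·t**2 + 13·t.
The cofactor groups again: -40·u**2 - 46·u·t - 52·u + 14·t**2 + 13·t = -10·u·(4·u - t) + (-14·t - 13)·(4·u - t); both groups contain (4·u - t), giving -(10·u + 14·t + 13)·(4·u - t).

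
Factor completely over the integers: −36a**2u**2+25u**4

Factor out u**2 first: what remains is −36a**2+25u**2.
Recognize a difference of squares with the parts 5u and 6a.

−u**2(6a+5u)(6a−5u)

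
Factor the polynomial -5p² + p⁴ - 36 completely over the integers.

Substitute u = p² to get a quadratic in u, then factor.
p² - 9 is a difference of squares.
p² + 4 is irreducible over ℤ (sum of squares).

(p + 3)(p - 3)(p² + 4)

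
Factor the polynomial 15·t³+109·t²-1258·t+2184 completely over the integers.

(3·t-13)·(5·t-12)·(t+14)

Testing divisors of the constant over divisors of the leading coefficient, t = 13/3 is a root, so (3·t-13) divides it; the quotient is 5·t²+58·t-168.
The remaining quadratic factors as (t+14)(5·t-12).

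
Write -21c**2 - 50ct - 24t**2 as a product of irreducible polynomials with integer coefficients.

-(3c + 2t)(7c + 12t)

Group: -7c(3c + 2t) - 12t(3c + 2t); both groups contain (3c + 2t).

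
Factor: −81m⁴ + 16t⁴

Difference of squares twice: with A = 2t and B = 3m, A⁴ − B⁴ = (A² − B²)(A² + B²), and A² − B² factors again.

(2t − 3m)(2t + 3m)(4t² + 9m²)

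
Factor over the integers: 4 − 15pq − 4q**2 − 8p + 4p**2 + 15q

(4p + q − 4)(p − 4q − 1)

Group: p(4p + q − 4) + (−4q − 1)(4p + q − 4); both groups contain (4p + q − 4).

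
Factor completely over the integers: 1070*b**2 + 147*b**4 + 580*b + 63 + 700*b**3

(3*b + 7)*(7*b + 1)*(7*b + 9)*(b + 1)

Testing divisors of the constant over divisors of the leading coefficient, b = -1/7 is a root, giving the factor (7*b + 1) and quotient 21*b**3 + 97*b**2 + 139*b + 63.
Then b = -7/3 is a root, so (3*b + 7) divides it; the quotient is 7*b**2 + 16*b + 9.
The remaining quadratic factors as (b + 1)(7*b + 9).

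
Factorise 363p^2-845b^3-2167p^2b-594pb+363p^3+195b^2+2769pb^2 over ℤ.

(11p-13b)(3p-13b+3)(11p-5b)

Group: 11p(33p^2-158pb+33p+65b^2-15b) - 13b(33p^2-158pb+33p+65b^2-15b); both groups contain (33p^2-158pb+33p+65b^2-15b), so (11p-13b) is a factor with cofactor 33p^2-158pb+33p+65b^2-15b.
The cofactor groups again: 33p^2-158pb+33p+65b^2-15b = 11p(3p-13b+3) - 5b(3p-13b+3); both groups contain (3p-13b+3), giving (11p-5b)(3p-13b+3).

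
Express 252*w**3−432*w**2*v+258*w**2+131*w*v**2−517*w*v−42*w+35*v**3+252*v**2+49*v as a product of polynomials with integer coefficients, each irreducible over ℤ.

Group: 7*w*(36*w**2−36*w*v+42*w−7*v**2−49*v) + (−5*v−1)*(36*w**2−36*w*v+42*w−7*v**2−49*v); both groups contain (36*w**2−36*w*v+42*w−7*v**2−49*v), so (7*w−5*v−1) is a factor with cofactor 36*w**2−36*w*v+42*w−7*v**2−49*v.
The cofactor groups again: 36*w**2−36*w*v+42*w−7*v**2−49*v = 6*w*(6*w+v+7) − 7*v*(6*w+v+7); both groups contain (6*w+v+7), giving (6*w−7*v)*(6*w+v+7).

(7*w−5*v−1)*(6*w−7*v)*(6*w+v+7)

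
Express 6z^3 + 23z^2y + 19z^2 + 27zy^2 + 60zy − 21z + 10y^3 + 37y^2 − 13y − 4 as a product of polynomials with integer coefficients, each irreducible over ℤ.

Group: 6z(z^2 + 3zy + 3z + 2y^2 + 7y − 4) + (5y + 1)(z^2 + 3zy + 3z + 2y^2 + 7y − 4); both groups contain (z^2 + 3zy + 3z + 2y^2 + 7y − 4), so (6z + 5y + 1) is a factor with cofactor z^2 + 3zy + 3z + 2y^2 + 7y − 4.
The cofactor groups again: z^2 + 3zy + 3z + 2y^2 + 7y − 4 = z(z + 2y − 1) + (y + 4)(z + 2y − 1); both groups contain (z + 2y − 1), giving (z + y + 4)(z + 2y − 1).

(z + 2y − 1)(6z + 5y + 1)(z + y + 4)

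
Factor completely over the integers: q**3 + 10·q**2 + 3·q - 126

By the rational root theorem, q = 3 is a root, so (q - 3) divides it; the quotient is q**2 + 13·q + 42.
The remaining quadratic factors as (q + 7)(q + 6).

(q + 6)·(q + 7)·(q - 3)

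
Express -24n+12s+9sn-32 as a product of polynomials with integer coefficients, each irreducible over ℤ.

Group as (9sn+12s) + (-24n-32) = 3s(3n+4) - 8(3n+4).
Both groups share the factor (3n+4).

(3n+4)(3s-8)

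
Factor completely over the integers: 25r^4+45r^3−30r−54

Group as (25r^4−30r) + (45r^3−54) = 5r(5r^3−6) + 9(5r^3−6).
Both groups share the factor (5r^3−6).

(5r+9)(5r^3−6)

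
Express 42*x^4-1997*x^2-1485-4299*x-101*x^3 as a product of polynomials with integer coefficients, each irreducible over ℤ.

Among the possible rational roots, x = -11/3 is a root, giving the factor (3*x+11) and quotient 14*x^3-85*x^2-354*x-135.
Next, x = -3/7 is a root, giving the factor (7*x+3) and quotient 2*x^2-13*x-45.
The remaining quadratic factors as (2*x+5)(x-9).

(2*x+5)*(3*x+11)*(7*x+3)*(x-9)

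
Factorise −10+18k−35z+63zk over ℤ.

(7z+2)(9k−5)

Group as (63zk−35z) + (18k−10) = 7z(9k−5) + 2(9k−5).
Both groups share the factor (9k−5).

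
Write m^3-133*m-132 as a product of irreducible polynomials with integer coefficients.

Among the possible rational roots, m = 12 is a root, giving the factor (m-12) and quotient m^2+12*m+11.
The remaining quadratic factors as (m+1)(m+11).

(m+1)*(m+11)*(m-12)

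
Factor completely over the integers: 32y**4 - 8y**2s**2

Every term has a factor of 8y**2. Then 4y**2 - s**2 = (2y)² − (s)².

8y**2(2y - s)(2y + s)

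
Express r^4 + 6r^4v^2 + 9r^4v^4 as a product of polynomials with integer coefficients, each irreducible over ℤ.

r^4(3v^2 + 1)^2

Every term has a factor of r^4; factoring it out leaves 9v^4 + 6v^2 + 1.
Recognize a perfect-square trinomial with the parts 1 and 3v^2.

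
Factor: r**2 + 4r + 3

Two integers with product 3 and sum 4 are 3 and 1.

(r + 1)(r + 3)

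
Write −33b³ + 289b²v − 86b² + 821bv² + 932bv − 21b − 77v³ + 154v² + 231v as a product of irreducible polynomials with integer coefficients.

−(11b − v + 3)(3b + 7v + 7)(b − 11v)

Group: b(−33b² − 74bv − 86b + 7v² − 14v − 21) − 11v(−33b² − 74bv − 86b + 7v² − 14v − 21); both groups contain (−33b² − 74bv − 86b + 7v² − 14v − 21), so (b − 11v) is a factor with cofactor −33b² − 74bv − 86b + 7v² − 14v − 21.
The cofactor groups again: −33b² − 74bv − 86b + 7v² − 14v − 21 = −11b(3b + 7v + 7) + (v − 3)(3b + 7v + 7); both groups contain (3b + 7v + 7), giving −(11b − v + 3)(3b + 7v + 7).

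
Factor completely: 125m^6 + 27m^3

Every term has a factor of m^3; factoring it out leaves 125m^3 + 27.
Recognize a sum of cubes with the parts 3 and 5m.

m^3(5m + 3)(25m^2 - 15m + 9)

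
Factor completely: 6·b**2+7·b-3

Need a pair with product 6·(-3) = -18 and sum 7: that's 9 and -2.
Split the middle term: 6·b**2+9·b - 2·b-3 = 3·b·(2·b+3) - (2·b+3).

(2·b+3)·(3·b-1)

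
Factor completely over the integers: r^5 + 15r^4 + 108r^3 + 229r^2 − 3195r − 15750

(r + 6)(r + 7)(r − 5)(r^2 + 7r + 75)

Testing divisors of the constant over divisors of the leading coefficient, r = 5 is a root, so (r − 5) is a factor; dividing leaves r^4 + 20r^3 + 208r^2 + 1269r + 3150.
Next, r = −6 is a root, giving the factor (r + 6) and quotient r^3 + 14r^2 + 124r + 525.
Then r = −7 is a root, so (r + 7) divides it; the quotient is r^2 + 7r + 75.
The quadratic r^2 + 7r + 75 has discriminant −251 < 0 and is irreducible over ℤ.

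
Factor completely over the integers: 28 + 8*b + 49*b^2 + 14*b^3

Group as (14*b^3 + 8*b) + (49*b^2 + 28) = 2*b*(7*b^2 + 4) + 7*(7*b^2 + 4).
Both groups share the factor (7*b^2 + 4).

(2*b + 7)*(7*b^2 + 4)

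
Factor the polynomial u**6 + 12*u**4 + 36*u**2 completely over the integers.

u**2*(u**2 + 6)**2

Every term has a factor of u**2; factoring it out leaves u**4 + 12*u**2 + 36.
Recognize a perfect-square trinomial with the parts u**2 and 6.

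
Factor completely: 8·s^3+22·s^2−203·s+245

By the rational root theorem, s = −7 is a root, so (s+7) is a factor; dividing leaves 8·s^2−34·s+35.
The remaining quadratic factors as (4·s−7)(2·s−5).

(2·s−5)·(4·s−7)·(s+7)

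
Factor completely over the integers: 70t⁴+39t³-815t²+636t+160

Among the possible rational roots, t = -1/5 is a root, so (5t+1) divides it; the quotient is 14t³+5t²-164t+160.
Next, t = -4 is a root, so (t+4) is a factor; dividing leaves 14t²-51t+40.
The remaining quadratic factors as (2t-5)(7t-8).

(2t-5)(5t+1)(7t-8)(t+4)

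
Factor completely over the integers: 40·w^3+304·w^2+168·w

Pull out the common factor 8·w, then factor the remaining trinomial.

8·w·(5·w+3)·(w+7)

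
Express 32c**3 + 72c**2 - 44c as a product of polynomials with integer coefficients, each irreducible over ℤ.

4c(2c - 1)(4c + 11)

Pull out the common factor 4c, then factor the remaining trinomial.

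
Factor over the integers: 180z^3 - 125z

Every term has a factor of 5z. Then 36z^2 - 25 = (6z)² − (5)².

5z(6z + 5)(6z - 5)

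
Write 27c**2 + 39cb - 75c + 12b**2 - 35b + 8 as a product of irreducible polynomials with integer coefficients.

Group: 9c(3c + 3b - 8) + (4b - 1)(3c + 3b - 8); both groups contain (3c + 3b - 8).

(3c + 3b - 8)(9c + 4b - 1)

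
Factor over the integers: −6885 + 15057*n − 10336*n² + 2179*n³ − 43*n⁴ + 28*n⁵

(4*n − 9)*(7*n − 9)*(n − 1)*(n² + 3*n + 85)

Testing divisors of the constant over divisors of the leading coefficient, n = 1 is a root, giving the factor (n − 1) and quotient 28*n⁴ − 15*n³ + 2164*n² − 8172*n + 6885.
Next, n = 9/7 is a root, so (7*n − 9) is a factor; dividing leaves 4*n³ + 3*n² + 313*n − 765.
Next, n = 9/4 is a root, so (4*n − 9) is a factor; dividing leaves n² + 3*n + 85.
The quadratic n² + 3*n + 85 has discriminant −331 < 0 and is irreducible over ℤ.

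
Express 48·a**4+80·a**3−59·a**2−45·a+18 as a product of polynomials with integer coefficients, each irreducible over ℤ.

By the rational root theorem, a = 3/4 is a root, so (4·a−3) divides it; the quotient is 12·a**3+29·a**2+7·a−6.
Next, a = −2 is a root, giving the factor (a+2) and quotient 12·a**2+5·a−3.
The remaining quadratic factors as (3·a−1)(4·a+3).

(3·a−1)·(4·a+3)·(4·a−3)·(a+2)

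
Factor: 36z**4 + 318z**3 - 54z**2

Pull out the common factor 6z**2, then factor the remaining trinomial.

6z**2(6z - 1)(z + 9)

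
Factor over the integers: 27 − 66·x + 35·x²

Need a pair with product 35·27 = 945 and sum −66: that's −45 and −21.
Split the middle term: 35·x² − 45·x − 21·x + 27 = 5·x·(7·x − 9) − 3·(7·x − 9).

(5·x − 3)·(7·x − 9)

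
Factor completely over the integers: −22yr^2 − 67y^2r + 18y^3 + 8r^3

(9y − 2r)(y − 4r)(2y + r)

Group: 9y(2y^2 − 7yr − 4r^2) − 2r(2y^2 − 7yr − 4r^2); both groups contain (2y^2 − 7yr − 4r^2), so (9y − 2r) is a factor with cofactor 2y^2 − 7yr − 4r^2.
The cofactor groups again: 2y^2 − 7yr − 4r^2 = 2y(y − 4r) + r(y − 4r); both groups contain (y − 4r), giving (2y + r)(y − 4r).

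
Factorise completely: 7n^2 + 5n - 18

(7n - 9)(n + 2)

Need a pair with product 7·(-18) = -126 and sum 5: that's 14 and -9.
Split the middle term: 7n^2 + 14n - 9n - 18 = 7n(n + 2) - 9(n + 2).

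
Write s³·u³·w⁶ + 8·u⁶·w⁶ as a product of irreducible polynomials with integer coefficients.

Factor out u³·w⁶ first: what remains is s³ + 8·u³.
Recognize a sum of cubes with the parts s and 2·u.

u³·w⁶·(s + 2·u)·(s² − 2·s·u + 4·u²)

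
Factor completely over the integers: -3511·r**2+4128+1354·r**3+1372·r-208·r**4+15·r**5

(3·r-8)·(5·r+4)·(r-3)·(r**2-9·r+43)

Trying the rational-root candidates, r = 8/3 is a root, so (3·r-8) is a factor; dividing leaves 5·r**4-56·r**3+302·r**2-365·r-516.
Continuing, r = 3 is a root, so (r-3) is a factor; dividing leaves 5·r**3-41·r**2+179·r+172.
Then r = -4/5 is a root, giving the factor (5·r+4) and quotient r**2-9·r+43.
The quadratic r**2-9·r+43 has discriminant -91 < 0 and is irreducible over ℤ.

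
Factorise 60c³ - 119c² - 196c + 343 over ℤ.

Among the possible rational roots, c = -7/4 is a root, so (4c + 7) is a factor; dividing leaves 15c² - 56c + 49.
The remaining quadratic factors as (5c - 7)(3c - 7).

(3c - 7)(4c + 7)(5c - 7)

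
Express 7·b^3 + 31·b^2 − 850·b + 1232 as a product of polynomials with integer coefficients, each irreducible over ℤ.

By the rational root theorem, b = 8 is a root, so (b − 8) divides it; the quotient is 7·b^2 + 87·b − 154.
The remaining quadratic factors as (7·b − 11)(b + 14).

(7·b − 11)·(b + 14)·(b − 8)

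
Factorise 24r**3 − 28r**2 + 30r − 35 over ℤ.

Group as (24r**3 + 30r) + (−28r**2 − 35) = 6r(4r**2 + 5) − 7(4r**2 + 5).
Both groups share the factor (4r**2 + 5).

(6r − 7)(4r**2 + 5)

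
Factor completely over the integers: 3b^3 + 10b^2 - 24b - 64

(3b - 8)(b + 2)(b + 4)

By the rational root theorem, b = -2 is a root, so (b + 2) divides it; the quotient is 3b^2 + 4b - 32.
The remaining quadratic factors as (3b - 8)(b + 4).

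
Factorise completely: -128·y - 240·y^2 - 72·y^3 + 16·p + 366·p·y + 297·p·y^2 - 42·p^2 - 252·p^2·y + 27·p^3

Group: p·(27·p^2 - 36·p·y - 42·p + 9·y^2 + 30·y + 16) - 8·y·(27·p^2 - 36·p·y - 42·p + 9·y^2 + 30·y + 16); both groups contain (27·p^2 - 36·p·y - 42·p + 9·y^2 + 30·y + 16), so (p - 8·y) is a factor with cofactor 27·p^2 - 36·p·y - 42·p + 9·y^2 + 30·y + 16.
The cofactor groups again: 27·p^2 - 36·p·y - 42·p + 9·y^2 + 30·y + 16 = 3·p·(9·p - 3·y - 8) + (-3·y - 2)·(9·p - 3·y - 8); both groups contain (9·p - 3·y - 8), giving (3·p - 3·y - 2)·(9·p - 3·y - 8).

(3·p - 3·y - 2)·(9·p - 3·y - 8)·(p - 8·y)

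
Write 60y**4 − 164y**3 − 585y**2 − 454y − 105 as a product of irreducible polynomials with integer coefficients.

By the rational root theorem, y = −7/6 is a root, so (6y + 7) is a factor; dividing leaves 10y**3 − 39y**2 − 52y − 15.
Next, y = 5 is a root, giving the factor (y − 5) and quotient 10y**2 + 11y + 3.
The remaining quadratic factors as (5y + 3)(2y + 1).

(2y + 1)(5y + 3)(6y + 7)(y − 5)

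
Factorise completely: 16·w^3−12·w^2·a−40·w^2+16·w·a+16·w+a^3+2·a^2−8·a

(2·w−a)·(2·w−a−4)·(4·w+a−2)

Group: 2·w·(8·w^2−2·w·a−4·w−a^2+2·a) + (−a−4)·(8·w^2−2·w·a−4·w−a^2+2·a); both groups contain (8·w^2−2·w·a−4·w−a^2+2·a), so (2·w−a−4) is a factor with cofactor 8·w^2−2·w·a−4·w−a^2+2·a.
The cofactor groups again: 8·w^2−2·w·a−4·w−a^2+2·a = 4·w·(2·w−a) + (a−2)·(2·w−a); both groups contain (2·w−a), giving (4·w+a−2)·(2·w−a).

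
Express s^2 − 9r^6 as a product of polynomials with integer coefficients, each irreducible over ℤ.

Recognize a difference of squares with the parts s and 3r^3.

−(3r^3 + s)(3r^3 − s)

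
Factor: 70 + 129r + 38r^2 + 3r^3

(3r + 2)(r + 5)(r + 7)

Testing divisors of the constant over divisors of the leading coefficient, r = −7 is a root, so (r + 7) divides it; the quotient is 3r^2 + 17r + 10.
The remaining quadratic factors as (3r + 2)(r + 5).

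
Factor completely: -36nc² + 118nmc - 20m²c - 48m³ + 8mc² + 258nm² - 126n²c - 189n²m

-(9n - 2m)(3m + 2c)(7n - 8m + 2c)

Group: 9n(-21nm - 14nc + 24m² + 10mc - 4c²) - 2m(-21nm - 14nc + 24m² + 10mc - 4c²); both groups contain (-21nm - 14nc + 24m² + 10mc - 4c²), so (9n - 2m) is a factor with cofactor -21nm - 14nc + 24m² + 10mc - 4c².
The cofactor groups again: -21nm - 14nc + 24m² + 10mc - 4c² = -7n(3m + 2c) + (8m - 2c)(3m + 2c); both groups contain (3m + 2c), giving -(7n - 8m + 2c)(3m + 2c).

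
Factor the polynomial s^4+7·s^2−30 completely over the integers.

(s^2+10)·(s^2−3)

Substitute u = s^2 to get a quadratic in u, then factor.
s^2−3 is irreducible over ℤ (3 is not a perfect square).
s^2+10 is irreducible over ℤ (always positive, so no real roots).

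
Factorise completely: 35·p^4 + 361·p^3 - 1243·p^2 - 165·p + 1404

Among the possible rational roots, p = -1 is a root, giving the factor (p + 1) and quotient 35·p^3 + 326·p^2 - 1569·p + 1404.
Then p = 12/5 is a root, so (5·p - 12) is a factor; dividing leaves 7·p^2 + 82·p - 117.
The remaining quadratic factors as (7·p - 9)(p + 13).

(5·p - 12)·(7·p - 9)·(p + 1)·(p + 13)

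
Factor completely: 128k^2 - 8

Every term has a factor of 8. Then 16k^2 - 1 = (4k)² − (1)².

8(4k + 1)(4k - 1)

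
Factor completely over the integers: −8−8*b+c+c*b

Group as (c*b+c) + (−8*b−8) = c*(b+1) − 8*(b+1).
Both groups share the factor (b+1).

(b+1)*(c−8)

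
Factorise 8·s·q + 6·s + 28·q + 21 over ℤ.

(2·s + 7)·(4·q + 3)

Group as (8·s·q + 6·s) + (28·q + 21) = 2·s·(4·q + 3) + 7·(4·q + 3).
Both groups share the factor (4·q + 3).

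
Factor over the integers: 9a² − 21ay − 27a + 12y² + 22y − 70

(3a − 3y + 5)(3a − 4y − 14)

Group: 3a(3a − 4y − 14) + (−3y + 5)(3a − 4y − 14); both groups contain (3a − 4y − 14).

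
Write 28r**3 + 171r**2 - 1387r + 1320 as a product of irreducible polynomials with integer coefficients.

(4r - 15)(7r - 8)(r + 11)

Trying the rational-root candidates, r = 8/7 is a root, so (7r - 8) divides it; the quotient is 4r**2 + 29r - 165.
The remaining quadratic factors as (4r - 15)(r + 11).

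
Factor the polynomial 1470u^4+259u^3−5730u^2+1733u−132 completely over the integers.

Trying the rational-root candidates, u = 1/6 is a root, so (6u−1) divides it; the quotient is 245u^3+84u^2−941u+132.
Next, u = −11/5 is a root, giving the factor (5u+11) and quotient 49u^2−91u+12.
The remaining quadratic factors as (7u−12)(7u−1).

(5u+11)(6u−1)(7u−1)(7u−12)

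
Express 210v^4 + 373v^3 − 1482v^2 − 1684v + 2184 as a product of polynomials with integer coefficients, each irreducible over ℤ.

(5v + 14)(6v − 13)(7v − 6)(v + 2)

By the rational root theorem, v = −2 is a root, giving the factor (v + 2) and quotient 210v^3 − 47v^2 − 1388v + 1092.
Then v = −14/5 is a root, so (5v + 14) divides it; the quotient is 42v^2 − 127v + 78.
The remaining quadratic factors as (6v − 13)(7v − 6).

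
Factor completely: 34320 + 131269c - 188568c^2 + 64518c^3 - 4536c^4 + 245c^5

(5c + 1)(7c - 11)(7c - 15)(c^2 - 15c + 208)

By the rational root theorem, c = 15/7 is a root, so (7c - 15) divides it; the quotient is 35c^4 - 573c^3 + 7989c^2 - 9819c - 2288.
Next, c = 11/7 is a root, so (7c - 11) divides it; the quotient is 5c^3 - 74c^2 + 1025c + 208.
Continuing, c = -1/5 is a root, so (5c + 1) is a factor; dividing leaves c^2 - 15c + 208.
The quadratic c^2 - 15c + 208 has discriminant -607 < 0 and is irreducible over ℤ.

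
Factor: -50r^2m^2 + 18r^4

2r^2(3r - 5m)(3r + 5m)

Pull out the common factor 2r^2; 9r^2 - 25m^2 is a difference of squares.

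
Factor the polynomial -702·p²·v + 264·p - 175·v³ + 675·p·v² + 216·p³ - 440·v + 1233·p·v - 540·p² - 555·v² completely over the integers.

(12·p - 5·v - 8)·(3·p - 5·v)·(6·p - 7·v - 11)

Group: 12·p·(18·p² - 51·p·v - 33·p + 35·v² + 55·v) + (-5·v - 8)·(18·p² - 51·p·v - 33·p + 35·v² + 55·v); both groups contain (18·p² - 51·p·v - 33·p + 35·v² + 55·v), so (12·p - 5·v - 8) is a factor with cofactor 18·p² - 51·p·v - 33·p + 35·v² + 55·v.
The cofactor groups again: 18·p² - 51·p·v - 33·p + 35·v² + 55·v = 3·p·(6·p - 7·v - 11) - 5·v·(6·p - 7·v - 11); both groups contain (6·p - 7·v - 11), giving (3·p - 5·v)·(6·p - 7·v - 11).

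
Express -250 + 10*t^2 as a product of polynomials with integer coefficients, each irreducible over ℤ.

10*(t + 5)*(t - 5)

Factor out 10, leaving t^2 - 25, which is a difference of two squares.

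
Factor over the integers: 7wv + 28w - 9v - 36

Group as (7wv + 28w) + (-9v - 36) = 7w(v + 4) - 9(v + 4).
Both groups share the factor (v + 4).

(7w - 9)(v + 4)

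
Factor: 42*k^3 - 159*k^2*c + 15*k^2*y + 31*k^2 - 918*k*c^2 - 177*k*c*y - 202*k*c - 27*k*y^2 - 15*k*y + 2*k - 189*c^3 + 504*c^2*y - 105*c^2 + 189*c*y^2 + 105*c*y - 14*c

Group: k*(42*k^2 + 135*k*c + 15*k*y + 31*k + 27*c^2 - 72*c*y + 15*c - 27*y^2 - 15*y + 2) - 7*c*(42*k^2 + 135*k*c + 15*k*y + 31*k + 27*c^2 - 72*c*y + 15*c - 27*y^2 - 15*y + 2); both groups contain (42*k^2 + 135*k*c + 15*k*y + 31*k + 27*c^2 - 72*c*y + 15*c - 27*y^2 - 15*y + 2), so (k - 7*c) is a factor with cofactor 42*k^2 + 135*k*c + 15*k*y + 31*k + 27*c^2 - 72*c*y + 15*c - 27*y^2 - 15*y + 2.
The cofactor groups again: 42*k^2 + 135*k*c + 15*k*y + 31*k + 27*c^2 - 72*c*y + 15*c - 27*y^2 - 15*y + 2 = 3*k*(14*k + 3*c - 9*y + 1) + (9*c + 3*y + 2)*(14*k + 3*c - 9*y + 1); both groups contain (14*k + 3*c - 9*y + 1), giving (3*k + 9*c + 3*y + 2)*(14*k + 3*c - 9*y + 1).

(k - 7*c)*(14*k + 3*c - 9*y + 1)*(3*k + 9*c + 3*y + 2)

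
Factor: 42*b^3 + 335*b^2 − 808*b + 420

Trying the rational-root candidates, b = −10 is a root, giving the factor (b + 10) and quotient 42*b^2 − 85*b + 42.
The remaining quadratic factors as (6*b − 7)(7*b − 6).

(6*b − 7)*(7*b − 6)*(b + 10)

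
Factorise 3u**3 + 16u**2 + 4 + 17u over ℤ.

(3u + 1)(u + 1)(u + 4)

Among the possible rational roots, u = -4 is a root, so (u + 4) divides it; the quotient is 3u**2 + 4u + 1.
The remaining quadratic factors as (3u + 1)(u + 1).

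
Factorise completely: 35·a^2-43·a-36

(5·a-9)·(7·a+4)

Need a pair with product 35·(-36) = -1260 and sum -43: that's -63 and 20.
Split the middle term: 35·a^2-63·a + 20·a-36 = 7·a·(5·a-9) + 4·(5·a-9).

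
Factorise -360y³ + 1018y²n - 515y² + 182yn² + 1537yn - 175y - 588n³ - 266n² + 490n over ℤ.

-(5y - 14n)(9y - 7n + 5)(8y + 6n + 7)

Group: 9y(-40y² + 82yn - 35y + 84n² + 98n) + (-7n + 5)(-40y² + 82yn - 35y + 84n² + 98n); both groups contain (-40y² + 82yn - 35y + 84n² + 98n), so (9y - 7n + 5) is a factor with cofactor -40y² + 82yn - 35y + 84n² + 98n.
The cofactor groups again: -40y² + 82yn - 35y + 84n² + 98n = -5y(8y + 6n + 7) + 14n(8y + 6n + 7); both groups contain (8y + 6n + 7), giving -(5y - 14n)(8y + 6n + 7).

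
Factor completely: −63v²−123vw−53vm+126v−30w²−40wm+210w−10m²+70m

Group: −7v(9v+15w+5m) + (−2w−2m+14)(9v+15w+5m); both groups contain (9v+15w+5m).

−(7v+2w+2m−14)(9v+15w+5m)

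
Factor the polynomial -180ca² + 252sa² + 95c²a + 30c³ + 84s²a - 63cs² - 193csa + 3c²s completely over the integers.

Group: 2c(15c² - 21cs - 20ca + 28sa) + (3s + 9a)(15c² - 21cs - 20ca + 28sa); both groups contain (15c² - 21cs - 20ca + 28sa), so (2c + 3s + 9a) is a factor with cofactor 15c² - 21cs - 20ca + 28sa.
The cofactor groups again: 15c² - 21cs - 20ca + 28sa = 5c(3c - 4a) - 7s(3c - 4a); both groups contain (3c - 4a), giving (5c - 7s)(3c - 4a).

(3c - 4a)(5c - 7s)(2c + 3s + 9a)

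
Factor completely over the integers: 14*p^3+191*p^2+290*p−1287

Among the possible rational roots, p = −9/2 is a root, so (2*p+9) divides it; the quotient is 7*p^2+64*p−143.
The remaining quadratic factors as (p+11)(7*p−13).

(2*p+9)*(7*p−13)*(p+11)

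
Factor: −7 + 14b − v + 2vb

(2b − 1)(v + 7)

Group as (2vb − v) + (14b − 7) = v(2b − 1) + 7(2b − 1).
Both groups share the factor (2b − 1).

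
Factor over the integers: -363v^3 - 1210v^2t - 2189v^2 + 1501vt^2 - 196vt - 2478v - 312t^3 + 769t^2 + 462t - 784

Group: 3v(-121v^2 + 121vt - 165v - 24t^2 + 85t - 56) + (13t + 14)(-121v^2 + 121vt - 165v - 24t^2 + 85t - 56); both groups contain (-121v^2 + 121vt - 165v - 24t^2 + 85t - 56), so (3v + 13t + 14) is a factor with cofactor -121v^2 + 121vt - 165v - 24t^2 + 85t - 56.
The cofactor groups again: -121v^2 + 121vt - 165v - 24t^2 + 85t - 56 = -11v(11v - 3t + 8) + (8t - 7)(11v - 3t + 8); both groups contain (11v - 3t + 8), giving -(11v - 8t + 7)(11v - 3t + 8).

-(11v - 3t + 8)(11v - 8t + 7)(3v + 13t + 14)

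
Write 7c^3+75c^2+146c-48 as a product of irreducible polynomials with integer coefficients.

(7c-2)(c+3)(c+8)

Testing divisors of the constant over divisors of the leading coefficient, c = -3 is a root, giving the factor (c+3) and quotient 7c^2+54c-16.
The remaining quadratic factors as (7c-2)(c+8).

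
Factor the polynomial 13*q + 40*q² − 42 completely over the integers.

Need a pair with product 40·(−42) = −1680 and sum 13: that's 48 and −35.
Split the middle term: 40*q² + 48*q − 35*q − 42 = 8*q*(5*q + 6) − 7*(5*q + 6).

(5*q + 6)*(8*q − 7)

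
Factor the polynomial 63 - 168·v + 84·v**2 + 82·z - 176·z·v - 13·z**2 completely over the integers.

Group: -z·(13·z - 6·v + 9) + (-14·v + 7)·(13·z - 6·v + 9); both groups contain (13·z - 6·v + 9).

-(13·z - 6·v + 9)·(z + 14·v - 7)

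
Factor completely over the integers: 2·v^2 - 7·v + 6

Need a pair with product 2·6 = 12 and sum -7: that's -4 and -3.
Split the middle term: 2·v^2 - 4·v - 3·v + 6 = 2·v·(v - 2) - 3·(v - 2).

(2·v - 3)·(v - 2)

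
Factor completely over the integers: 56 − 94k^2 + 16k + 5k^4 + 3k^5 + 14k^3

Among the possible rational roots, k = −2/3 is a root, giving the factor (3k + 2) and quotient k^4 + k^3 + 4k^2 − 34k + 28.
Continuing, k = 1 is a root, so (k − 1) divides it; the quotient is k^3 + 2k^2 + 6k − 28.
Next, k = 2 is a root, so (k − 2) divides it; the quotient is k^2 + 4k + 14.
The quadratic k^2 + 4k + 14 has discriminant −40 < 0 and is irreducible over ℤ.

(3k + 2)(k − 1)(k − 2)(k^2 + 4k + 14)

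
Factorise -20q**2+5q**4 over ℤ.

Factor out 5q**2, leaving q**2-4, which is a difference of two squares.

5q**2(q+2)(q-2)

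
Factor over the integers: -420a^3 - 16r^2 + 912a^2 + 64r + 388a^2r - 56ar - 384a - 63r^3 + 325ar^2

-(14a + 9r - 8)(5a - 7r - 8)(6a - r)

Group: 6a(-70a^2 + 53ar + 152a + 63r^2 + 16r - 64) - r(-70a^2 + 53ar + 152a + 63r^2 + 16r - 64); both groups contain (-70a^2 + 53ar + 152a + 63r^2 + 16r - 64), so (6a - r) is a factor with cofactor -70a^2 + 53ar + 152a + 63r^2 + 16r - 64.
The cofactor groups again: -70a^2 + 53ar + 152a + 63r^2 + 16r - 64 = -14a(5a - 7r - 8) + (-9r + 8)(5a - 7r - 8); both groups contain (5a - 7r - 8), giving -(14a + 9r - 8)(5a - 7r - 8).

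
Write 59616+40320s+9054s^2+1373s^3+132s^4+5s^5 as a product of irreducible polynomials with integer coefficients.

Testing divisors of the constant over divisors of the leading coefficient, s = −12 is a root, so (s+12) divides it; the quotient is 5s^4+72s^3+509s^2+2946s+4968.
Continuing, s = −9 is a root, so (s+9) divides it; the quotient is 5s^3+27s^2+266s+552.
Next, s = −12/5 is a root, so (5s+12) divides it; the quotient is s^2+3s+46.
The quadratic s^2+3s+46 has discriminant −175 < 0 and is irreducible over ℤ.

(5s+12)(s+12)(s+9)(s^2+3s+46)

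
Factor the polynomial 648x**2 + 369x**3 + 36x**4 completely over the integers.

Pull out the common factor 9x**2, then factor the remaining trinomial.

9x**2(4x + 9)(x + 8)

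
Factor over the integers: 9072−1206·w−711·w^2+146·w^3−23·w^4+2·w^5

(2·w−7)·(w+3)·(w−8)·(w^2−3·w+54)

By the rational root theorem, w = −3 is a root, so (w+3) divides it; the quotient is 2·w^4−29·w^3+233·w^2−1410·w+3024.
Continuing, w = 8 is a root, so (w−8) is a factor; dividing leaves 2·w^3−13·w^2+129·w−378.
Then w = 7/2 is a root, so (2·w−7) divides it; the quotient is w^2−3·w+54.
The quadratic w^2−3·w+54 has discriminant −207 < 0 and is irreducible over ℤ.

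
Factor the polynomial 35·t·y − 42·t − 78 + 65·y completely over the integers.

Group as (35·t·y − 42·t) + (65·y − 78) = 7·t·(5·y − 6) + 13·(5·y − 6).
Both groups share the factor (5·y − 6).

(5·y − 6)·(7·t + 13)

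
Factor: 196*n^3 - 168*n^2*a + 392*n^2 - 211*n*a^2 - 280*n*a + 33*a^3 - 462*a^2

Group: 14*n*(14*n^2 - 23*n*a + 28*n + 3*a^2 - 42*a) + 11*a*(14*n^2 - 23*n*a + 28*n + 3*a^2 - 42*a); both groups contain (14*n^2 - 23*n*a + 28*n + 3*a^2 - 42*a), so (14*n + 11*a) is a factor with cofactor 14*n^2 - 23*n*a + 28*n + 3*a^2 - 42*a.
The cofactor groups again: 14*n^2 - 23*n*a + 28*n + 3*a^2 - 42*a = 7*n*(2*n - 3*a) + (-a + 14)*(2*n - 3*a); both groups contain (2*n - 3*a), giving (7*n - a + 14)*(2*n - 3*a).

(2*n - 3*a)*(7*n - a + 14)*(14*n + 11*a)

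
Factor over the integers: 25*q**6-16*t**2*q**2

-q**2*(4*t-5*q**2)*(4*t+5*q**2)

Pull out the common factor q**2, leaving -16*t**2+25*q**4.
Recognize a difference of squares with the parts 5*q**2 and 4*t.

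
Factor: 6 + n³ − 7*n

By the rational root theorem, n = 2 is a root, so (n − 2) divides it; the quotient is n² + 2*n − 3.
The remaining quadratic factors as (n + 3)(n − 1).

(n + 3)*(n − 1)*(n − 2)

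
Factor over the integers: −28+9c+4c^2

(4c−7)(c+4)

Need a pair with product 4·(−28) = −112 and sum 9: that's −7 and 16.
Split the middle term: 4c^2−7c + 16c−28 = c(4c−7) + 4(4c−7).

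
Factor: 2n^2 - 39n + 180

Need a pair with product 2·180 = 360 and sum -39: that's -15 and -24.
Split the middle term: 2n^2 - 15n - 24n + 180 = n(2n - 15) - 12(2n - 15).

(2n - 15)(n - 12)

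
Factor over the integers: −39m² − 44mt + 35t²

Group: −13m(3m + 5t) + 7t(3m + 5t); both groups contain (3m + 5t).

−(13m − 7t)(3m + 5t)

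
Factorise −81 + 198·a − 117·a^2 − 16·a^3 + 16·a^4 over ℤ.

(4·a − 3)·(4·a − 9)·(a + 3)·(a − 1)

Trying the rational-root candidates, a = 3/4 is a root, so (4·a − 3) divides it; the quotient is 4·a^3 − a^2 − 30·a + 27.
Next, a = −3 is a root, so (a + 3) divides it; the quotient is 4·a^2 − 13·a + 9.
The remaining quadratic factors as (4·a − 9)(a − 1).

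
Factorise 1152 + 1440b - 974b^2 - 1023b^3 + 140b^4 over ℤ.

(4b + 3)(5b - 6)(7b + 8)(b - 8)

By the rational root theorem, b = -3/4 is a root, so (4b + 3) divides it; the quotient is 35b^3 - 282b^2 - 32b + 384.
Next, b = -8/7 is a root, so (7b + 8) divides it; the quotient is 5b^2 - 46b + 48.
The remaining quadratic factors as (b - 8)(5b - 6).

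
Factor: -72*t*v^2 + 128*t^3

8*t*(4*t + 3*v)*(4*t - 3*v)

Pull out the common factor 8*t; 16*t^2 - 9*v^2 is a difference of squares.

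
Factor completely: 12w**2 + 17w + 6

Need a pair with product 12·6 = 72 and sum 17: that's 8 and 9.
Split the middle term: 12w**2 + 8w + 9w + 6 = 4w(3w + 2) + 3(3w + 2).

(3w + 2)(4w + 3)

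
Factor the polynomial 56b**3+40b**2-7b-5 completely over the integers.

(7b+5)(8b**2-1)

Group as (56b**3-7b) + (40b**2-5) = 7b(8b**2-1) + 5(8b**2-1).
Both groups share the factor (8b**2-1).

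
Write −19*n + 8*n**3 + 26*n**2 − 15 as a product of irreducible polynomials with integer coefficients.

Trying the rational-root candidates, n = 1 is a root, so (n − 1) is a factor; dividing leaves 8*n**2 + 34*n + 15.
The remaining quadratic factors as (4*n + 15)(2*n + 1).

(2*n + 1)*(4*n + 15)*(n − 1)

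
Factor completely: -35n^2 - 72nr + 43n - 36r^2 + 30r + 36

Group: -5n(7n + 6r + 4) + (-6r + 9)(7n + 6r + 4); both groups contain (7n + 6r + 4).

-(5n + 6r - 9)(7n + 6r + 4)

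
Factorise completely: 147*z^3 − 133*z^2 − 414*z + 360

Testing divisors of the constant over divisors of the leading coefficient, z = −5/3 is a root, so (3*z + 5) divides it; the quotient is 49*z^2 − 126*z + 72.
The remaining quadratic factors as (7*z − 12)(7*z − 6).

(3*z + 5)*(7*z − 12)*(7*z − 6)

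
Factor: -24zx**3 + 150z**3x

Pull out the common factor 6zx; 25z**2 - 4x**2 is a difference of squares.

6xz(5z - 2x)(5z + 2x)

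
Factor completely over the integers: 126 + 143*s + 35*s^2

Need a pair with product 35·126 = 4410 and sum 143: that's 45 and 98.
Split the middle term: 35*s^2 + 45*s + 98*s + 126 = 5*s*(7*s + 9) + 14*(7*s + 9).

(5*s + 14)*(7*s + 9)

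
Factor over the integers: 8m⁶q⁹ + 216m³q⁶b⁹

8m³q⁶(mq + 3b³)(m²q² - 3mqb³ + 9b⁶)

Factor out 8m³q⁶ first: what remains is m³q³ + 27b⁹.
Recognize a sum of cubes with the parts 3b³ and mq.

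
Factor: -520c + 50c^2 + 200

Pull out the common factor 10, then factor the remaining trinomial.

10(5c - 2)(c - 10)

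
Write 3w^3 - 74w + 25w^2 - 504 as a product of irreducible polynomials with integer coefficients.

Testing divisors of the constant over divisors of the leading coefficient, w = 14/3 is a root, so (3w - 14) divides it; the quotient is w^2 + 13w + 36.
The remaining quadratic factors as (w + 9)(w + 4).

(3w - 14)(w + 4)(w + 9)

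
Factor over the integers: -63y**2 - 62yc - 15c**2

-(7y + 3c)(9y + 5c)

Group: -7y(9y + 5c) - 3c(9y + 5c); both groups contain (9y + 5c).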